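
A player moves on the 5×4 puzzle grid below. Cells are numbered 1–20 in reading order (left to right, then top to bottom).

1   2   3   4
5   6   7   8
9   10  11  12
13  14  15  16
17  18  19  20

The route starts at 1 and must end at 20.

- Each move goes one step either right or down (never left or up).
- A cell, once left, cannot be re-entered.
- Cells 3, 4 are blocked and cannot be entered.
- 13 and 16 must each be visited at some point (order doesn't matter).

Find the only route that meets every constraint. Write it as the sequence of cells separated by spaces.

1 5 9 13 14 15 16 20

Moves only go right or down, so the column and row indices never decrease.
Route from 1: 3× down (reaching 13), 3× right (reaching 16), down to 20 — 7 moves in all.
Check: all required cells visited.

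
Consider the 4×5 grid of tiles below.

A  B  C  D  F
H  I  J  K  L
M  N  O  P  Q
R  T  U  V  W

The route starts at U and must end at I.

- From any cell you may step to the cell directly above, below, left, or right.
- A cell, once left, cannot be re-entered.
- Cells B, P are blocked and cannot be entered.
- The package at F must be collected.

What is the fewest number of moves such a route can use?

Any route passes through F somewhere between U and I. Summing Manhattan distances along the two legs (U → F → I) gives a lower bound of 5 + 4 = 9 moves.
A route of 9 moves achieves this: U → V → W → Q → L → F → D → K → J → I.
Since 9 matches the lower bound, it is optimal.

9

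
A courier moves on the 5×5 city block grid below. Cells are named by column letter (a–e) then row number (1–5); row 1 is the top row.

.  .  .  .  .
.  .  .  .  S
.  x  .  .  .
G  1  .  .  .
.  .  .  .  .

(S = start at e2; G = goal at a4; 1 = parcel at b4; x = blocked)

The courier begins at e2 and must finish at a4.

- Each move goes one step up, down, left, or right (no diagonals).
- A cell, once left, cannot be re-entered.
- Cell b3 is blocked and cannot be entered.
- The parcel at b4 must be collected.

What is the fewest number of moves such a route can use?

Any route passes through b4 somewhere between e2 and a4. Summing Manhattan distances along the two legs (e2 → b4 → a4) gives a lower bound of 5 + 1 = 6 moves.
A route of 6 moves achieves this: e2 → e3 → e4 → d4 → c4 → b4 → a4.
Since 6 matches the lower bound, it is optimal.

6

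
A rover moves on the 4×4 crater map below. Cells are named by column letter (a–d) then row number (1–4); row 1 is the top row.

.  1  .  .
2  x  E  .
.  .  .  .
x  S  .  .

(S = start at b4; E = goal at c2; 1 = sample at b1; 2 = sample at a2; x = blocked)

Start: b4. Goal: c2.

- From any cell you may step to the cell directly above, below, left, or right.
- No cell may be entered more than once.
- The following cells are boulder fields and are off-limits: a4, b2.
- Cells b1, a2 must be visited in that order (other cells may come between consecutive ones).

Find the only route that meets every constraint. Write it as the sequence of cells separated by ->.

b4 -> c4 -> d4 -> d3 -> d2 -> d1 -> c1 -> b1 -> a1 -> a2 -> a3 -> b3 -> c3 -> c2

The waypoints must appear in the order b1, a2, with no cell reused.
Route from b4: right 2 to d4, up 3 to d1, left 3 to a1, down 2 to a3, right 2 to c3, up 1 to c2 — 13 moves in all.
Check: order respected (1 at step 7, 2 at step 9).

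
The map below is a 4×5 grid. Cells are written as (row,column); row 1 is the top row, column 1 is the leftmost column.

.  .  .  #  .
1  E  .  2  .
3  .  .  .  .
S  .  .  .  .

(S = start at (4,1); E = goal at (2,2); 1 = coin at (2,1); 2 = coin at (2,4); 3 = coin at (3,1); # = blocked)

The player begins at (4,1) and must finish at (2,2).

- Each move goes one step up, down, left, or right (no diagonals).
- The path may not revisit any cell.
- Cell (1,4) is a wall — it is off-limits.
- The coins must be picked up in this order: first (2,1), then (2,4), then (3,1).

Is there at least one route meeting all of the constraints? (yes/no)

Ignoring the required order, 49 revisit-free routes from (4,1) to (2,2) pass through all of (2,1), (2,4), and (3,1); the waypoint orders that occur are (3,1) → (2,1) → (2,4) (15); (3,1) → (2,4) → (2,1) (15); (2,4) → (3,1) → (2,1) (11); (2,4) → (2,1) → (3,1) (8) — never (2,1) → (2,4) → (3,1).

no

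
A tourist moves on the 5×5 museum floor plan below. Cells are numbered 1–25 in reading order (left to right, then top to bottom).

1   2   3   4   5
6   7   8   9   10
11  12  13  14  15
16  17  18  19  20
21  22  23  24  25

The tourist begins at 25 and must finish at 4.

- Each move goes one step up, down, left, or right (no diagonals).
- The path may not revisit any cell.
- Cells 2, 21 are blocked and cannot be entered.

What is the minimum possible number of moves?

The Manhattan distance from 25 to 4 is |5−1| + |5−4| = 5, so at least 5 moves are needed.
A route of 5 moves achieves this: 25 → 20 → 15 → 10 → 5 → 4.
Since 5 matches the lower bound, it is optimal.

5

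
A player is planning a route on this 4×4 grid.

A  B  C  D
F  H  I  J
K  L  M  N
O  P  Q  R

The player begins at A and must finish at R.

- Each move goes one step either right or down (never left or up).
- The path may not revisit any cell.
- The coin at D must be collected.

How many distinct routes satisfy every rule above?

A right/down-only route from A to R makes exactly 3 down-moves and 3 right-moves in some order.
With no other constraints that would be C(6,3) = 20 routes.
Split at D and multiply the segment counts: A→D: 1; D→R: 1; product = 1.
That gives 1 route.

1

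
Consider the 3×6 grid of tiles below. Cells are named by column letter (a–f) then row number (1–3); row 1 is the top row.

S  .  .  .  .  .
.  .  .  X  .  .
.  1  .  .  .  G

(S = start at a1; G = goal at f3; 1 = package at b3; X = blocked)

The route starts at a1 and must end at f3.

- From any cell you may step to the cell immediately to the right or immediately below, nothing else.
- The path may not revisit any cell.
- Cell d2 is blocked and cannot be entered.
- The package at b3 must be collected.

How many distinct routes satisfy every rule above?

3

A right/down-only route from a1 to f3 makes exactly 2 down-moves and 5 right-moves in some order.
With no other constraints that would be C(7,2) = 21 routes.
Split at b3 and multiply the segment counts (each segment already excludes blocked cells): a1→b3: 3; b3→f3: 1; product = 3.
That gives 3 routes.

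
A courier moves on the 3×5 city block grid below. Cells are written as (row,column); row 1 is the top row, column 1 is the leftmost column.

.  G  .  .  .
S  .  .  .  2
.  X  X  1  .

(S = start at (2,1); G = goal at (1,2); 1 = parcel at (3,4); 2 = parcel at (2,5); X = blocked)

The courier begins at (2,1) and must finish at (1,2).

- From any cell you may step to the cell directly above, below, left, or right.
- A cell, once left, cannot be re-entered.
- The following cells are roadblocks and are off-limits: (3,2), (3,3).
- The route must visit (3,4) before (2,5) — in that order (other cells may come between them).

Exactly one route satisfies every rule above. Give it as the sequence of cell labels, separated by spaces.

The waypoints must appear in the order (3,4), (2,5), with no cell reused.
Route from (2,1): 3× right (reaching (2,4)), down to (3,4), right to (3,5), 2× up (reaching (1,5)), 3× left (reaching (1,2)) — 10 moves in all.
Check: order respected (1 at step 4, 2 at step 6).

(2,1) (2,2) (2,3) (2,4) (3,4) (3,5) (2,5) (1,5) (1,4) (1,3) (1,2)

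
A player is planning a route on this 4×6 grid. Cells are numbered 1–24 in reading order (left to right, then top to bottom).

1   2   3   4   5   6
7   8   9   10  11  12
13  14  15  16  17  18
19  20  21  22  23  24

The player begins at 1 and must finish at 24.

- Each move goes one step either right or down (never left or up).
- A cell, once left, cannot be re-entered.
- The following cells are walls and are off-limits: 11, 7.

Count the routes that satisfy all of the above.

A right/down-only route from 1 to 24 makes exactly 3 down-moves and 5 right-moves in some order.
With no other constraints that would be C(8,3) = 56 routes.
Subtract routes through each blocked cell (inclusion–exclusion for overlaps): − through 7: 21 − through 11: 15 + through 7&11: 3 → 23.
That gives 23 routes.

23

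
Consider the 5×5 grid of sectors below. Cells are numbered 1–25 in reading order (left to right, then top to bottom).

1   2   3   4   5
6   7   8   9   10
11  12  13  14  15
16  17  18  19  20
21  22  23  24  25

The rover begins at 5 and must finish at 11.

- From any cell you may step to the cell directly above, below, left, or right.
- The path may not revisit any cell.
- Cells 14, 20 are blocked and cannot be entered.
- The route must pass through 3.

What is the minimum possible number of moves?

6

Any route passes through 3 somewhere between 5 and 11. Summing Manhattan distances along the two legs (5 → 3 → 11) gives a lower bound of 2 + 4 = 6 moves.
A route of 6 moves achieves this: 5 → 4 → 3 → 8 → 13 → 12 → 11.
Since 6 matches the lower bound, it is optimal.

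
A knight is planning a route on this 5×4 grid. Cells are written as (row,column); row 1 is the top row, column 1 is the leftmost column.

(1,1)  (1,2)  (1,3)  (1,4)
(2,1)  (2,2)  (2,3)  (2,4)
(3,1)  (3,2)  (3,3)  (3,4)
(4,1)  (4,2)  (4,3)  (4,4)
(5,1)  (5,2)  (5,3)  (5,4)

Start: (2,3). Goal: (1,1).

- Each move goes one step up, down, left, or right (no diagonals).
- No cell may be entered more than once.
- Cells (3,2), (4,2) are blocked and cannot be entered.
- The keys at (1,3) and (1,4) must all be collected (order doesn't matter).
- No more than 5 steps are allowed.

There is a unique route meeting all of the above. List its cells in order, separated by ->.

(2,3) -> (2,4) -> (1,4) -> (1,3) -> (1,2) -> (1,1)

Any route must reach (1,3) and (1,4) and still end at (1,1) within 5 moves, so the order of the required stops is forced.
Route from (2,3): right to (2,4), up to (1,4), 3× left (reaching (1,1)) — 5 moves in all.
Check: all required cells visited; 5 ≤ 5 moves.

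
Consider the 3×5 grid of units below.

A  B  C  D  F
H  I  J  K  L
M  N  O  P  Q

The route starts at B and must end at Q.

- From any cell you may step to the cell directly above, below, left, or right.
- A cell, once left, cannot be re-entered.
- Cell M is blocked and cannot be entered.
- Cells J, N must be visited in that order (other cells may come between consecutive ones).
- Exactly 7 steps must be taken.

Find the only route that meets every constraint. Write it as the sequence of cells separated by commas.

B, C, J, I, N, O, P, Q

The waypoints must appear in the order J, N, with no cell reused.
Route from B: right 1 to C, down 1 to J, left 1 to I, down 1 to N, right 3 to Q — 7 moves in all.
Check: order respected (J at step 2, N at step 4); 7 moves as required.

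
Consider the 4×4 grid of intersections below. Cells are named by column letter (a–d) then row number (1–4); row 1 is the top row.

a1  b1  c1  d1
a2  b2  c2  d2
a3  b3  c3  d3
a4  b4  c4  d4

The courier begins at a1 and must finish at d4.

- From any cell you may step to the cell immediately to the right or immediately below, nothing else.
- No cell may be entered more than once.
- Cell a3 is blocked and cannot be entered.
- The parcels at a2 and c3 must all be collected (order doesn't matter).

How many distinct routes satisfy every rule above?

4

A right/down-only route from a1 to d4 makes exactly 3 down-moves and 3 right-moves in some order.
With no other constraints that would be C(6,3) = 20 routes.
A monotone route can only reach the required cells in the order a2, c3, so split there and multiply the segment counts (each segment already excludes blocked cells): a1→a2: 1; a2→c3: 2; c3→d4: 2; product = 4.
That gives 4 routes.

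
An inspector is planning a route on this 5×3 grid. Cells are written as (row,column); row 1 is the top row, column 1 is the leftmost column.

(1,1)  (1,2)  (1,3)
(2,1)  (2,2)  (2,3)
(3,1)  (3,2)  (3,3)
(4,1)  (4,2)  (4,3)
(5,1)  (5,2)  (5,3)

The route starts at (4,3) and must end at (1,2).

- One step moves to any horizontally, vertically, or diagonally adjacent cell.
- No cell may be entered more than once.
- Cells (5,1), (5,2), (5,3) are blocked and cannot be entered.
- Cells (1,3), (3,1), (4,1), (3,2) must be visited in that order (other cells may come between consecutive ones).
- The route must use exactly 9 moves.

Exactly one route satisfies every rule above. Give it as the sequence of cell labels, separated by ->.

(4,3) -> (3,3) -> (2,3) -> (1,3) -> (2,2) -> (3,1) -> (4,1) -> (3,2) -> (2,1) -> (1,2)

The waypoints must appear in the order (1,3), (3,1), (4,1), (3,2), with no cell reused.
Route from (4,3): 3× up (reaching (1,3)), 2× down-left (reaching (3,1)), down to (4,1), up-right to (3,2), up-left to (2,1), up-right to (1,2) — 9 moves in all.
Check: order respected ((1,3) at step 3, (3,1) at step 5, (4,1) at step 6, (3,2) at step 7); 9 moves as required.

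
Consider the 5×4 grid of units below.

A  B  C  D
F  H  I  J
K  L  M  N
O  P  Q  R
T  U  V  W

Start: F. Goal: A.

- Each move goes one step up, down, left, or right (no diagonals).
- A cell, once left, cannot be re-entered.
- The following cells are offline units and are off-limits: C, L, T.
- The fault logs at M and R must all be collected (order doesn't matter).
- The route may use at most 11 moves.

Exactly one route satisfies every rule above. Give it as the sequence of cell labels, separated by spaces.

F K O P Q R N M I H B A

Any route must reach M and R and still end at A within 11 moves, so the order of the required stops is forced.
Route from F: 2× down (reaching O), 3× right (reaching R), up to N, left to M, up to I, left to H, up to B, left to A — 11 moves in all.
Check: all required cells visited; 11 ≤ 11 moves.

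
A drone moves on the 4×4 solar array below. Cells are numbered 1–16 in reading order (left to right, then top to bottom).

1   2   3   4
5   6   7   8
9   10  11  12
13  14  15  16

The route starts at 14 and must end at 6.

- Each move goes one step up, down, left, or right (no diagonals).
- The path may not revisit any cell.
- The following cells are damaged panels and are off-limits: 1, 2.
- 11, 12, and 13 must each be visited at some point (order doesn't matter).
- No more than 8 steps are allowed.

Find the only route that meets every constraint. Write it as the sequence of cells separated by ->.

14 -> 13 -> 9 -> 10 -> 11 -> 12 -> 8 -> 7 -> 6

Any route must reach 11, 12, and 13 and still end at 6 within 8 moves, so the order of the required stops is forced.
Route from 14: left to 13, up to 9, 3× right (reaching 12), up to 8, 2× left (reaching 6) — 8 moves in all.
Check: all required cells visited; 8 ≤ 8 moves.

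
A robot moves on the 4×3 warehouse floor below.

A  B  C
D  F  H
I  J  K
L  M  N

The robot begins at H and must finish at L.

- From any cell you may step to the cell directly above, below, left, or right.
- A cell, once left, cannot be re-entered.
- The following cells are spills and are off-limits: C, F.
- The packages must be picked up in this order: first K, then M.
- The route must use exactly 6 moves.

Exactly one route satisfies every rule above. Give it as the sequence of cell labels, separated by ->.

H -> K -> N -> M -> J -> I -> L

The waypoints must appear in the order K, M, with no cell reused.
Route from H: 2× down (reaching N), left to M, up to J, left to I, down to L — 6 moves in all.
Check: order respected (K at step 1, M at step 3); 6 moves as required.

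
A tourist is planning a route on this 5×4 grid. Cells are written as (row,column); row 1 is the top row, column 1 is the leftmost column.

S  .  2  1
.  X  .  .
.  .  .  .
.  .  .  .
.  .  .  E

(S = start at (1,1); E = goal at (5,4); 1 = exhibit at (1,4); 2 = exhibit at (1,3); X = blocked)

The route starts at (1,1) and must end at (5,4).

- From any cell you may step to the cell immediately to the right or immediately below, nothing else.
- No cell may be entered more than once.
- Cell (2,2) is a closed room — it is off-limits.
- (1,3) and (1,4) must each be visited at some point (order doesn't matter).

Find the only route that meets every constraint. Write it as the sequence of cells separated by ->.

Moves only go right or down, so the column and row indices never decrease.
Route from (1,1): right 3 to (1,4), down 4 to (5,4) — 7 moves in all.
Check: all required cells visited.

(1,1) -> (1,2) -> (1,3) -> (1,4) -> (2,4) -> (3,4) -> (4,4) -> (5,4)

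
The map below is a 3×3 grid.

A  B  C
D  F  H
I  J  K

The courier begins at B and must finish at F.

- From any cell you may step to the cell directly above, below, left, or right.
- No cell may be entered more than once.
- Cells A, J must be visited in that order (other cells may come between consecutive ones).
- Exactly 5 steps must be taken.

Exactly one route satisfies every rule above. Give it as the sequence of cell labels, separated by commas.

The waypoints must appear in the order A, J, with no cell reused.
Route from B: left to A, 2× down (reaching I), right to J, up to F — 5 moves in all.
Check: order respected (A at step 1, J at step 4); 5 moves as required.

B, A, D, I, J, F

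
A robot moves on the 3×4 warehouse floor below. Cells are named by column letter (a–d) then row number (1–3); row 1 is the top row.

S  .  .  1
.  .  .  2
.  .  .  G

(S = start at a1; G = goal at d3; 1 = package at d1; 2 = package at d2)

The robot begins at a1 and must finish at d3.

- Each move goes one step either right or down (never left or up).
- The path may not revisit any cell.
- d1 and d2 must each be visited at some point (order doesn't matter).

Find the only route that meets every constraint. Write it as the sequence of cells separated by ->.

a1 -> b1 -> c1 -> d1 -> d2 -> d3

Moves only go right or down, so the column and row indices never decrease.
Route from a1: 3× right (reaching d1), 2× down (reaching d3) — 5 moves in all.
Check: all required cells visited.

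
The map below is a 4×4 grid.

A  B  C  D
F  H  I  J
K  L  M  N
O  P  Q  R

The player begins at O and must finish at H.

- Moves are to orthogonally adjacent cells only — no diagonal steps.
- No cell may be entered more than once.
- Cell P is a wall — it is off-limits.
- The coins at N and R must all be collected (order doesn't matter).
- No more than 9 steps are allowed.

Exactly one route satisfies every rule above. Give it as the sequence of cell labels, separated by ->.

O -> K -> L -> M -> Q -> R -> N -> J -> I -> H

The 9-move cap with required stops at N, R leaves no slack for detours.
Route from O: up 1 to K, right 2 to M, down 1 to Q, right 1 to R, up 2 to J, left 2 to H — 9 moves in all.
Check: all required cells visited; 9 ≤ 9 moves.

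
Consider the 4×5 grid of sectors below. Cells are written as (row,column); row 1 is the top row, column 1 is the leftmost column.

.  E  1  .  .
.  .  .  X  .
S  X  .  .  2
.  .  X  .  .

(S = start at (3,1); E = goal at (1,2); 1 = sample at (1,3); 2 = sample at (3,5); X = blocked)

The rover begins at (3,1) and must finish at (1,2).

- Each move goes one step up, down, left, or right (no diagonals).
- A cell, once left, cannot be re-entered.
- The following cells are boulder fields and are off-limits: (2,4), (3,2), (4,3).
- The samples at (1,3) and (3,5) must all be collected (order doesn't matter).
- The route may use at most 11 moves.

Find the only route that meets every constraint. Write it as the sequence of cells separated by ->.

(3,1) -> (2,1) -> (2,2) -> (2,3) -> (3,3) -> (3,4) -> (3,5) -> (2,5) -> (1,5) -> (1,4) -> (1,3) -> (1,2)

The 11-move cap with required stops at (1,3), (3,5) leaves no slack for detours.
Route from (3,1): up 1 to (2,1), right 2 to (2,3), down 1 to (3,3), right 2 to (3,5), up 2 to (1,5), left 3 to (1,2) — 11 moves in all.
Check: all required cells visited; 11 ≤ 11 moves.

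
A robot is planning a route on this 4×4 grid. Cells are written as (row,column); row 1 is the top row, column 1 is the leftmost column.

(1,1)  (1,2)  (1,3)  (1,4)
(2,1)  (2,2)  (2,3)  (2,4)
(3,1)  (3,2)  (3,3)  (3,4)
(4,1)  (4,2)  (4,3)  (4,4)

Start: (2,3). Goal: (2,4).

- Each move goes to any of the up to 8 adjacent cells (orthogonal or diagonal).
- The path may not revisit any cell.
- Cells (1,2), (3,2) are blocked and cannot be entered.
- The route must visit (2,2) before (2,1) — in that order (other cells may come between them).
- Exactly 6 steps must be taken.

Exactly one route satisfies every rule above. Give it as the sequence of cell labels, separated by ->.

The waypoints must appear in the order (2,2), (2,1), with no cell reused.
Route from (2,3): 2× left (reaching (2,1)), down to (3,1), down-right to (4,2), 2× up-right (reaching (2,4)) — 6 moves in all.
Check: order respected ((2,2) at step 1, (2,1) at step 2); 6 moves as required.

(2,3) -> (2,2) -> (2,1) -> (3,1) -> (4,2) -> (3,3) -> (2,4)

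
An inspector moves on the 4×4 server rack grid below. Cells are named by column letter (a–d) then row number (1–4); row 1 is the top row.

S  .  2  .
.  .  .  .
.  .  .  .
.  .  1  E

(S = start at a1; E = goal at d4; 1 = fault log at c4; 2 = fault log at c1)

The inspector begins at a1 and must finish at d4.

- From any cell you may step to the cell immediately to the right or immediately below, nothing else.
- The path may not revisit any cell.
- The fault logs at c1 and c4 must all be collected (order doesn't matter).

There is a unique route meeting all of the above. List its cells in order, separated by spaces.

a1 b1 c1 c2 c3 c4 d4

Moves only go right or down, so the column and row indices never decrease.
Route from a1: 2× right (reaching c1), 3× down (reaching c4), right to d4 — 6 moves in all.
Check: all required cells visited.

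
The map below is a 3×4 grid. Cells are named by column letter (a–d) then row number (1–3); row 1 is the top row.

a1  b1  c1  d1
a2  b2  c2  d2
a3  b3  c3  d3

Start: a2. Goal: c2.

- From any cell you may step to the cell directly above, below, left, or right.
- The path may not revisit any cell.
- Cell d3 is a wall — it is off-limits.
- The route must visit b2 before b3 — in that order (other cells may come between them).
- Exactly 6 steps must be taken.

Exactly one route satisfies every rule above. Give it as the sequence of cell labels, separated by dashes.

a2 - a1 - b1 - b2 - b3 - c3 - c2

The waypoints must appear in the order b2, b3, with no cell reused.
Route from a2: up to a1, right to b1, 2× down (reaching b3), right to c3, up to c2 — 6 moves in all.
Check: order respected (b2 at step 3, b3 at step 4); 6 moves as required.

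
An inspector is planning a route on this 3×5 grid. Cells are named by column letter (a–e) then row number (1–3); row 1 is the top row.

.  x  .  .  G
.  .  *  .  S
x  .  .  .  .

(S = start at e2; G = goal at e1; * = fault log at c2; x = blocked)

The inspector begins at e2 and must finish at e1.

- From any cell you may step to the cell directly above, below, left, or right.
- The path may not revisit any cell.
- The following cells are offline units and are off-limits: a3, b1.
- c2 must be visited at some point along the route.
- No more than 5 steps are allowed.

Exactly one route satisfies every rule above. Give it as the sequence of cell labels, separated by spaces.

e2 d2 c2 c1 d1 e1

The budget equals the shortest possible length, so every move has to be on a shortest route through the required cells.
Route from e2: left 2 to c2, up 1 to c1, right 2 to e1 — 5 moves in all.
Check: all required cells visited; 5 ≤ 5 moves.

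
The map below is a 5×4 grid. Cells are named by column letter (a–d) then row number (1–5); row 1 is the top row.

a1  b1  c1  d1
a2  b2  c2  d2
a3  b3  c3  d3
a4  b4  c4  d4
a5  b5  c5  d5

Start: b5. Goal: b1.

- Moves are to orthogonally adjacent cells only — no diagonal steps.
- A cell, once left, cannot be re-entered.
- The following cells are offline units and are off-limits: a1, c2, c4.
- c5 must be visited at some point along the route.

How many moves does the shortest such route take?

Any route passes through c5 somewhere between b5 and b1. Summing Manhattan distances along the two legs (b5 → c5 → b1) gives a lower bound of 1 + 5 = 6 moves.
The shortest route satisfying every rule uses 8 moves: b5 → c5 → d5 → d4 → d3 → d2 → d1 → c1 → b1.
The bound of 6 isn't tight here; checking systematically, no route of length 6 through 7 satisfies every constraint, so 8 is the minimum.

8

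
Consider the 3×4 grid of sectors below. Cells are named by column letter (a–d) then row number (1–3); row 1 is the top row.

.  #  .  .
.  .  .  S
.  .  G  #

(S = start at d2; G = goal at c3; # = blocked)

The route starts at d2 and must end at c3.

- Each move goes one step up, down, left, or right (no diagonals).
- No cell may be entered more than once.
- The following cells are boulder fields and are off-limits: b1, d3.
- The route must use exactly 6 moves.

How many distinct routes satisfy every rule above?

Need simple routes of exactly 6 moves from d2 to c3 (Manhattan distance 2, so 2 moves are spent on a detour and 2 undoing it).
Enumerating: d2 d1 c1 c2 b2 b3 c3 | d2 c2 b2 a2 a3 b3 c3.
That gives 2 routes.

2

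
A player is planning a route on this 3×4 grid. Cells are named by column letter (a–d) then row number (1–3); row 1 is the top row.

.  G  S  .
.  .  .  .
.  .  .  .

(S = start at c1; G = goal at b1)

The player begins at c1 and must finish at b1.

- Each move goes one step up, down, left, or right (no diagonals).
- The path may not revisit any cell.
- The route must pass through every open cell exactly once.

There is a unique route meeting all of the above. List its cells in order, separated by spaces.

c1 d1 d2 d3 c3 c2 b2 b3 a3 a2 a1 b1

Need to visit all 12 open cells exactly once, starting at c1 and ending at b1.
Route from c1: right 1 to d1, down 2 to d3, left 1 to c3, up 1 to c2, left 1 to b2, down 1 to b3, left 1 to a3, up 2 to a1, right 1 to b1 — 11 moves in all.
Check: all 12 open cells covered.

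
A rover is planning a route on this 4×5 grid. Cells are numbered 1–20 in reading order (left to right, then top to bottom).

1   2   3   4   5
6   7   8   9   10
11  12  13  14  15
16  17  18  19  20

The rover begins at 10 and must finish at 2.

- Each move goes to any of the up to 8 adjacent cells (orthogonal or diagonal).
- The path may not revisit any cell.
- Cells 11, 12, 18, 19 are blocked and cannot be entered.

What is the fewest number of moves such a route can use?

3

With diagonal moves allowed, the Chebyshev distance max(|Δrow|,|Δcol|) from 10 to 2 is 3, so at least 3 moves are needed.
A route of 3 moves achieves this: 10 → 4 → 3 → 2.
Since 3 matches the lower bound, it is optimal.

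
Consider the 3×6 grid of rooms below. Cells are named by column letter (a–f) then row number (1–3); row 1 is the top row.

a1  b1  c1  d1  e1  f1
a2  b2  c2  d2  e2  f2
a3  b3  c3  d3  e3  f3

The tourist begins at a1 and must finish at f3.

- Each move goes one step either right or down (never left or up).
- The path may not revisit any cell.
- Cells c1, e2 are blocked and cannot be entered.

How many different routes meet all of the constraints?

7

A right/down-only route from a1 to f3 makes exactly 2 down-moves and 5 right-moves in some order.
With no other constraints that would be C(7,2) = 21 routes.
Subtract routes through each blocked cell (inclusion–exclusion for overlaps): − through c1: 10 − through e2: 10 + through c1&e2: 6 → 7.
That gives 7 routes.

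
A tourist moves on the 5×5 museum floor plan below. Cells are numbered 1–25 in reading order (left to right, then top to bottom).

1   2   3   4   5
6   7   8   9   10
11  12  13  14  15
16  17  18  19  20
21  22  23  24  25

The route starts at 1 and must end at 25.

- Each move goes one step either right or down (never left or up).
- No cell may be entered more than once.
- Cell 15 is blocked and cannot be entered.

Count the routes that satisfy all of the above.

55

A right/down-only route from 1 to 25 makes exactly 4 down-moves and 4 right-moves in some order.
With no other constraints that would be C(8,4) = 70 routes.
Subtract routes through each blocked cell (inclusion–exclusion for overlaps): − through 15: 15 → 55.
That gives 55 routes.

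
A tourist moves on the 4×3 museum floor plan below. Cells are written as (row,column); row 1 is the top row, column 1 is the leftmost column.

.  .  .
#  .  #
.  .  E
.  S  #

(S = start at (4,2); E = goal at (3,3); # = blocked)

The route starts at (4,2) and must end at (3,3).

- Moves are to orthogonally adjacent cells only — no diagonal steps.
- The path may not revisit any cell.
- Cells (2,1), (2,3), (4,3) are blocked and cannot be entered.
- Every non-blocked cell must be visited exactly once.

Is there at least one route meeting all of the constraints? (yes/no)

no

Cell (1,1) has only one open neighbour but is neither the start nor the goal, so a Hamiltonian route would have to both enter and leave it through the same neighbour — impossible without revisiting.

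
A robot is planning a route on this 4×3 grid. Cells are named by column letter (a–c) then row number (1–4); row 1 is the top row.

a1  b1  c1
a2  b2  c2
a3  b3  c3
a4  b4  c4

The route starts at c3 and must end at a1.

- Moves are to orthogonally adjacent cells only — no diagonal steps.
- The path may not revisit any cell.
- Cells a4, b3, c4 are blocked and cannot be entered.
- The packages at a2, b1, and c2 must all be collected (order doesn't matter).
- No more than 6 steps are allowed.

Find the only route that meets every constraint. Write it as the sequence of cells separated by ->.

The 6-move cap with required stops at a2, b1, c2 leaves no slack for detours.
Route from c3: 2× up (reaching c1), left to b1, down to b2, left to a2, up to a1 — 6 moves in all.
Check: all required cells visited; 6 ≤ 6 moves.

c3 -> c2 -> c1 -> b1 -> b2 -> a2 -> a1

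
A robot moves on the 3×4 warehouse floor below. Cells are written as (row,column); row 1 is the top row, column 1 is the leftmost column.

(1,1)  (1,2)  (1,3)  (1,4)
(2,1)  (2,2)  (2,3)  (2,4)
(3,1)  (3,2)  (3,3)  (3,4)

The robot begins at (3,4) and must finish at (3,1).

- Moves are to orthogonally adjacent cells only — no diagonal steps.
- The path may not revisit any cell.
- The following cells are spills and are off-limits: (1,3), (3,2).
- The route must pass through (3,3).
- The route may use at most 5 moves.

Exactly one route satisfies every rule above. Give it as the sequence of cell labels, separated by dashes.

Any route must reach (3,3) and still end at (3,1) within 5 moves, so the order of the required stops is forced.
Route from (3,4): left to (3,3), up to (2,3), 2× left (reaching (2,1)), down to (3,1) — 5 moves in all.
Check: all required cells visited; 5 ≤ 5 moves.

(3,4) - (3,3) - (2,3) - (2,2) - (2,1) - (3,1)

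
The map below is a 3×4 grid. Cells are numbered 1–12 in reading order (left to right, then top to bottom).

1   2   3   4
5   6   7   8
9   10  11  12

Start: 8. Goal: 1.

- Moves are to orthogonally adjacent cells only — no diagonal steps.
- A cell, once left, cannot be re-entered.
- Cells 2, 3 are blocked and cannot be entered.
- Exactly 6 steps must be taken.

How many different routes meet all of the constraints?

Need simple routes of exactly 6 moves from 8 to 1 (Manhattan distance 4, so 1 moves are spent on a detour and 1 undoing it).
Enumerating: 8 12 11 7 6 5 1 | 8 12 11 10 6 5 1 | 8 12 11 10 9 5 1 | 8 7 11 10 6 5 1 | 8 7 11 10 9 5 1 | 8 7 6 10 9 5 1.
That gives 6 routes.

6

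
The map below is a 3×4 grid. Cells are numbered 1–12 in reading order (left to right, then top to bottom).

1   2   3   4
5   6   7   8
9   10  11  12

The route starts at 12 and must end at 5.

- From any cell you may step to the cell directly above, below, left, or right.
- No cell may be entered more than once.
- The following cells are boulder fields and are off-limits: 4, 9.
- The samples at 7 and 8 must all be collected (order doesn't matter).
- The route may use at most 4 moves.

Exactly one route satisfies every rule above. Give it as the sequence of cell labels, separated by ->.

12 -> 8 -> 7 -> 6 -> 5

The 4-move cap with required stops at 7, 8 leaves no slack for detours.
Route from 12: up 1 to 8, left 3 to 5 — 4 moves in all.
Check: all required cells visited; 4 ≤ 4 moves.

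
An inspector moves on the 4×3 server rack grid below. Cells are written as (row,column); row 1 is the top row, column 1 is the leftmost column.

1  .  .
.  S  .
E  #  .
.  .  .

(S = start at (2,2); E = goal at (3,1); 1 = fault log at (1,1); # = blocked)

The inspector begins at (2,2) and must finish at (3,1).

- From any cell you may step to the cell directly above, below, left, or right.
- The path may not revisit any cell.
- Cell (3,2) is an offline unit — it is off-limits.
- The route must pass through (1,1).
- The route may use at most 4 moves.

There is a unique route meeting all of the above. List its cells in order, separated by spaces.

(2,2) (1,2) (1,1) (2,1) (3,1)

The 4-move cap with required stops at (1,1) leaves no slack for detours.
Route from (2,2): up 1 to (1,2), left 1 to (1,1), down 2 to (3,1) — 4 moves in all.
Check: all required cells visited; 4 ≤ 4 moves.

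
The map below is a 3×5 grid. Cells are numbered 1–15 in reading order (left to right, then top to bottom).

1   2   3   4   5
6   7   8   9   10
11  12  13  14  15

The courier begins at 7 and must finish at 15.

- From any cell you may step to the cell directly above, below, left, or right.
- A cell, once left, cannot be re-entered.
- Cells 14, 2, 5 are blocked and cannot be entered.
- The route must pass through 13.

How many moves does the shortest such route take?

6

Any route passes through 13 somewhere between 7 and 15. Summing Manhattan distances along the two legs (7 → 13 → 15) gives a lower bound of 2 + 2 = 4 moves.
That bound ignores the blocked cells. Measuring each leg by the fewest moves that actually steer around them (7→13: 2; 13→15: 4) raises the lower bound to 6.
A route of 6 moves exists: 7 → 12 → 13 → 8 → 9 → 10 → 15.
Since 6 matches that lower bound, it is optimal.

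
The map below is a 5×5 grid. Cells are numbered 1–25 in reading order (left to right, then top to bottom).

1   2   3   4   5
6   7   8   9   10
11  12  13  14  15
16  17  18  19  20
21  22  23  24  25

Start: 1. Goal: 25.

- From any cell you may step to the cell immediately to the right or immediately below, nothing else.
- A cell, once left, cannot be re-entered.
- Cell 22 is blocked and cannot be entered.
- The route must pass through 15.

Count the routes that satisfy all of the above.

A right/down-only route from 1 to 25 makes exactly 4 down-moves and 4 right-moves in some order.
With no other constraints that would be C(8,4) = 70 routes.
Split at 15 and multiply the segment counts (each segment already excludes blocked cells): 1→15: 15; 15→25: 1; product = 15.
That gives 15 routes.

15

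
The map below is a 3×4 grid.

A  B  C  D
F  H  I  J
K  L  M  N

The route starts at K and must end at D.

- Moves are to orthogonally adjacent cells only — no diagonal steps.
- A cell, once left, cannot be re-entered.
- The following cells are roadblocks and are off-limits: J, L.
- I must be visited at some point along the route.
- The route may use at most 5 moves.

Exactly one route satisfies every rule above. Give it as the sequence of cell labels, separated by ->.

Any route must reach I and still end at D within 5 moves, so the order of the required stops is forced.
Route from K: up 1 to F, right 2 to I, up 1 to C, right 1 to D — 5 moves in all.
Check: all required cells visited; 5 ≤ 5 moves.

K -> F -> H -> I -> C -> D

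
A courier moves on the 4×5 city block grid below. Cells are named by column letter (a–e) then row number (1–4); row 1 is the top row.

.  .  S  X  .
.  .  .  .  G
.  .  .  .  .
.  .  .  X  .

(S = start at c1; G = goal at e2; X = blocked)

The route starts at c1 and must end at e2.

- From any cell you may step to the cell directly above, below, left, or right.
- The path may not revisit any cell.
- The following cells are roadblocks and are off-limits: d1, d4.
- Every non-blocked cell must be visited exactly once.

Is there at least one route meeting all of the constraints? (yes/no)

Cell e1 has only one open neighbour but is neither the start nor the goal, so a Hamiltonian route would have to both enter and leave it through the same neighbour — impossible without revisiting.

no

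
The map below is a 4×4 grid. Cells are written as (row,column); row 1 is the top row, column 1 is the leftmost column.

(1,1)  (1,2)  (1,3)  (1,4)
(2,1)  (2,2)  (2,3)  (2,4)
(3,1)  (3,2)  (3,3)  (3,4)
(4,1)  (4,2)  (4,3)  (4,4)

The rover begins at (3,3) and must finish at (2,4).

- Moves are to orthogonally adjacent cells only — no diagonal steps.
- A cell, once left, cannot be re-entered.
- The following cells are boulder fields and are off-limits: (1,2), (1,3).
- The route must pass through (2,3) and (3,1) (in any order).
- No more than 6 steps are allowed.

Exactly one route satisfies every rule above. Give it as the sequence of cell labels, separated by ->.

(3,3) -> (3,2) -> (3,1) -> (2,1) -> (2,2) -> (2,3) -> (2,4)

The budget equals the shortest possible length, so every move has to be on a shortest route through the required cells.
Route from (3,3): 2× left (reaching (3,1)), up to (2,1), 3× right (reaching (2,4)) — 6 moves in all.
Check: all required cells visited; 6 ≤ 6 moves.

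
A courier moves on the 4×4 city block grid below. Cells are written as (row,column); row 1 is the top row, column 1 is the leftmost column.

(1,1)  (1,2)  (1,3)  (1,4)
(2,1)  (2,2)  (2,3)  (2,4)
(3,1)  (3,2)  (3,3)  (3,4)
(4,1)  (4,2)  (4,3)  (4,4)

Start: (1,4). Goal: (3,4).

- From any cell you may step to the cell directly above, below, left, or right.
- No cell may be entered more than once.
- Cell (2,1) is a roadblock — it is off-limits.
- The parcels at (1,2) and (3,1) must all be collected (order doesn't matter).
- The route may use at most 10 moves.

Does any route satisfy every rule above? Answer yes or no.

yes

One route that works: (1,4) → (1,3) → (1,2) → (2,2) → (3,2) → (3,1) → (4,1) → (4,2) → (4,3) → (3,3) → (3,4).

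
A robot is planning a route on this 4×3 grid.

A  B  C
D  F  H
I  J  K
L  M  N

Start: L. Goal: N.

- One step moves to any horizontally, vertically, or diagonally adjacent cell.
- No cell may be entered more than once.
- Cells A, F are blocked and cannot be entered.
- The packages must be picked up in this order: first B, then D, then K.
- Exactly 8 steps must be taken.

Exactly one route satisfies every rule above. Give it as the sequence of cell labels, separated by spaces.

L J H B D I M K N

The waypoints must appear in the order B, D, K, with no cell reused.
Route from L: 2× up-right (reaching H), up-left to B, down-left to D, down to I, down-right to M, up-right to K, down to N — 8 moves in all.
Check: order respected (B at step 3, D at step 4, K at step 7); 8 moves as required.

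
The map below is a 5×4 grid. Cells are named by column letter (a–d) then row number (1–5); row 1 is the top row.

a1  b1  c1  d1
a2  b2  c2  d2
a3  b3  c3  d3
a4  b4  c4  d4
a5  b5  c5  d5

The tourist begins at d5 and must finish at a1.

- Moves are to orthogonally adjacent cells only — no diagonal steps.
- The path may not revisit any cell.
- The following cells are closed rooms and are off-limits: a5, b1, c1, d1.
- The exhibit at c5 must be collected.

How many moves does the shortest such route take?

7

Any route passes through c5 somewhere between d5 and a1. Summing Manhattan distances along the two legs (d5 → c5 → a1) gives a lower bound of 1 + 6 = 7 moves.
A route of 7 moves achieves this: d5 → c5 → c4 → c3 → c2 → b2 → a2 → a1.
Since 7 matches the lower bound, it is optimal.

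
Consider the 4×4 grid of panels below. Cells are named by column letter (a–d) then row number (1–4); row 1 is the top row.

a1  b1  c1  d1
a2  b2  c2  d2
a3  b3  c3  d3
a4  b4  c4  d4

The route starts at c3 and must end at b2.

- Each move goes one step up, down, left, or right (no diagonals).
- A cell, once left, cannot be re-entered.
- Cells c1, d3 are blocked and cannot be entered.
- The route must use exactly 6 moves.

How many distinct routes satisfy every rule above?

Need simple routes of exactly 6 moves from c3 to b2 (Manhattan distance 2, so 2 moves are spent on a detour and 2 undoing it).
Enumerating: c3 c4 b4 b3 a3 a2 b2 | c3 c4 b4 a4 a3 a2 b2 | c3 c4 b4 a4 a3 b3 b2 | c3 b3 b4 a4 a3 a2 b2 | c3 b3 a3 a2 a1 b1 b2.
That gives 5 routes.

5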